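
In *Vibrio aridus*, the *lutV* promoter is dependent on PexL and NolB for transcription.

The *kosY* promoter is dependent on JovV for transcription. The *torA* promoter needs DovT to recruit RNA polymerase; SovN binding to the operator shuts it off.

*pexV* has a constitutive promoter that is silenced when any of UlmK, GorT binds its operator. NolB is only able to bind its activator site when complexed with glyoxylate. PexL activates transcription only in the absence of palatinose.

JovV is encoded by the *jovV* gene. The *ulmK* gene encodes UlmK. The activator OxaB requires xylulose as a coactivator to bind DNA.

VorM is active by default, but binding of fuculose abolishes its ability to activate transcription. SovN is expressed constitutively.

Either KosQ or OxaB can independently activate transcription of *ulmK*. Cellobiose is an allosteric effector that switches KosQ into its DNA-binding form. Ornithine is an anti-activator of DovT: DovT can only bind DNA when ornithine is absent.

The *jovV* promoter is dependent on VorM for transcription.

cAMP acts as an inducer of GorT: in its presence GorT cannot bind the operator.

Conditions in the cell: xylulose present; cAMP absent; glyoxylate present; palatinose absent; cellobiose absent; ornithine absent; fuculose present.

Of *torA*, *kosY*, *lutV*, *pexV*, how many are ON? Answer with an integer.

1

SovN is produced constitutively and is active.
Ornithine is absent, so DovT is active.
With repressor SovN bound, *torA* is not transcribed.
→ *torA* is OFF.
Fuculose is present, so VorM is inactive.
Required activator VorM is absent, so *jovV* is not transcribed.
So JovV is not produced.
Required activator JovV is absent, so *kosY* is not transcribed.
→ *kosY* is OFF.
Palatinose is absent, so PexL is active.
Glyoxylate is present, so NolB is active.
No repressor is bound and PexL and NolB are active, so *lutV* is transcribed.
→ *lutV* is ON.
Cellobiose is absent, so KosQ is inactive.
Xylulose is present, so OxaB is active.
Activator OxaB is present, so *ulmK* is transcribed.
So UlmK is produced and active.
cAMP is absent, so GorT is active.
With repressor UlmK bound, *pexV* is not transcribed.
→ *pexV* is OFF.
1 of the 4 genes is transcribed.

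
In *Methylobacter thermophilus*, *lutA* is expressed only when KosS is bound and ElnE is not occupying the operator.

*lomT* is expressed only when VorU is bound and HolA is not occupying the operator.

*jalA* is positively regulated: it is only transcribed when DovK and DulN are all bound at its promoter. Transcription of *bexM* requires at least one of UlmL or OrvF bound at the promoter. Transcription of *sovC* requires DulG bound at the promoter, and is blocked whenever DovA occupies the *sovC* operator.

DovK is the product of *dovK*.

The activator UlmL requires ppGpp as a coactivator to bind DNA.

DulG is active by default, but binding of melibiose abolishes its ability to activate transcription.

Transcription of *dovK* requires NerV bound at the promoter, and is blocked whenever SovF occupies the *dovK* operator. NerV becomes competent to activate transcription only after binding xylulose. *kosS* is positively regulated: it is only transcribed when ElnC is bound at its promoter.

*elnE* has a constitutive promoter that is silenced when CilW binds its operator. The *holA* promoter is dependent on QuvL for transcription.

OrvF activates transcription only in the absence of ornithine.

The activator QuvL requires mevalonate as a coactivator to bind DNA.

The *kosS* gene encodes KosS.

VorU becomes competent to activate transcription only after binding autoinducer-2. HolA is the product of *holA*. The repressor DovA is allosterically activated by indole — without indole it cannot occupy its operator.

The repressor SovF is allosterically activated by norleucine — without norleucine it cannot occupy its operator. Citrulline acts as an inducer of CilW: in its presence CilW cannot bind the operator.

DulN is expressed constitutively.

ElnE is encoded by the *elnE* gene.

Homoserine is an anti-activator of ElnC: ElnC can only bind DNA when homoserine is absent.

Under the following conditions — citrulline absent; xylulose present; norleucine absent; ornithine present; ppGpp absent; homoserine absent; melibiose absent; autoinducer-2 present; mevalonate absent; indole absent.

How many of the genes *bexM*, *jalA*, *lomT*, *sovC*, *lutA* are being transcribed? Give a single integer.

4

ppGpp is absent, so UlmL is inactive.
Ornithine is present, so OrvF is inactive.
No activator is available at the *bexM* promoter, so *bexM* is not transcribed.
→ *bexM* is OFF.
Norleucine is absent, so SovF is inactive.
Xylulose is present, so NerV is active.
No repressor is bound and NerV is active, so *dovK* is transcribed.
So DovK is produced and active.
DulN is produced constitutively and is active.
No repressor is bound and DovK and DulN are active, so *jalA* is transcribed.
→ *jalA* is ON.
Autoinducer-2 is present, so VorU is active.
Mevalonate is absent, so QuvL is inactive.
Required activator QuvL is absent, so *holA* is not transcribed.
So HolA is not produced.
No repressor is bound and VorU is active, so *lomT* is transcribed.
→ *lomT* is ON.
Melibiose is absent, so DulG is active.
Indole is absent, so DovA is inactive.
No repressor is bound and DulG is active, so *sovC* is transcribed.
→ *sovC* is ON.
Homoserine is absent, so ElnC is active.
No repressor is bound and ElnC is active, so *kosS* is transcribed.
So KosS is produced and active.
Citrulline is absent, so CilW is active.
With repressor CilW bound, *elnE* is not transcribed.
So ElnE is not produced.
No repressor is bound and KosS is active, so *lutA* is transcribed.
→ *lutA* is ON.
4 of the 5 genes are transcribed.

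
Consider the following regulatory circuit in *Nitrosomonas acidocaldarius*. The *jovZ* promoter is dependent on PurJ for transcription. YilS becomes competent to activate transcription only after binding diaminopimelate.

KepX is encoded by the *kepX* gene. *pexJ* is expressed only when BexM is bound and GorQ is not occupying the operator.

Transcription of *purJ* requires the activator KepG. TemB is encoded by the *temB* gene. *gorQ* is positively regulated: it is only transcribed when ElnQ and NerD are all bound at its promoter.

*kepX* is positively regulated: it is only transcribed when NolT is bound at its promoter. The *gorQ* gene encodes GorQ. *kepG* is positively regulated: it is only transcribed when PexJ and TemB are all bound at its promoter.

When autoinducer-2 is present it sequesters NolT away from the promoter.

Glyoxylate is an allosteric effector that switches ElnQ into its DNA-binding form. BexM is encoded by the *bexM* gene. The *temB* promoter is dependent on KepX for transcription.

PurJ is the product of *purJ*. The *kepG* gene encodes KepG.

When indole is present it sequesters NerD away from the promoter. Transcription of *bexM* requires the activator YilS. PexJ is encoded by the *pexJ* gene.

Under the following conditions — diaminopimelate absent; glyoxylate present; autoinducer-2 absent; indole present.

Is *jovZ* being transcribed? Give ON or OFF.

OFF

Diaminopimelate is absent, so YilS is inactive.
Required activator YilS is absent, so *bexM* is not transcribed.
So BexM is not produced.
Glyoxylate is present, so ElnQ is active.
Indole is present, so NerD is inactive.
Required activator NerD is absent, so *gorQ* is not transcribed.
So GorQ is not produced.
Required activator BexM is absent, so *pexJ* is not transcribed.
So PexJ is not produced.
Autoinducer-2 is absent, so NolT is active.
No repressor is bound and NolT is active, so *kepX* is transcribed.
So KepX is produced and active.
No repressor is bound and KepX is active, so *temB* is transcribed.
So TemB is produced and active.
Required activator PexJ is absent, so *kepG* is not transcribed.
So KepG is not produced.
Required activator KepG is absent, so *purJ* is not transcribed.
So PurJ is not produced.
Required activator PurJ is absent, so *jovZ* is not transcribed.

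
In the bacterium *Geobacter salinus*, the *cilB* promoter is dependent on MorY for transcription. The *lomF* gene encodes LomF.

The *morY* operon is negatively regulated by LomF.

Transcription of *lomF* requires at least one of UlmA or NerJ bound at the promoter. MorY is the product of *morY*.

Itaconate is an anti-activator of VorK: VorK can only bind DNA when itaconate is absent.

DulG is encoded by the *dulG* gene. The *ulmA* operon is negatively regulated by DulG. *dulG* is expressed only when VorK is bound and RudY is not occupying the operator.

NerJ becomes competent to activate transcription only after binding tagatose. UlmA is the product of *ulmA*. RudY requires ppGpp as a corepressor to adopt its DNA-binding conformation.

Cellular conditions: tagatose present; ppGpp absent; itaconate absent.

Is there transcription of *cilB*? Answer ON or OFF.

OFF

Itaconate is absent, so VorK is active.
ppGpp is absent, so RudY is inactive.
No repressor is bound and VorK is active, so *dulG* is transcribed.
So DulG is produced and active.
With repressor DulG bound, *ulmA* is not transcribed.
So UlmA is not produced.
Tagatose is present, so NerJ is active.
Activator NerJ is present, so *lomF* is transcribed.
So LomF is produced and active.
With repressor LomF bound, *morY* is not transcribed.
So MorY is not produced.
Required activator MorY is absent, so *cilB* is not transcribed.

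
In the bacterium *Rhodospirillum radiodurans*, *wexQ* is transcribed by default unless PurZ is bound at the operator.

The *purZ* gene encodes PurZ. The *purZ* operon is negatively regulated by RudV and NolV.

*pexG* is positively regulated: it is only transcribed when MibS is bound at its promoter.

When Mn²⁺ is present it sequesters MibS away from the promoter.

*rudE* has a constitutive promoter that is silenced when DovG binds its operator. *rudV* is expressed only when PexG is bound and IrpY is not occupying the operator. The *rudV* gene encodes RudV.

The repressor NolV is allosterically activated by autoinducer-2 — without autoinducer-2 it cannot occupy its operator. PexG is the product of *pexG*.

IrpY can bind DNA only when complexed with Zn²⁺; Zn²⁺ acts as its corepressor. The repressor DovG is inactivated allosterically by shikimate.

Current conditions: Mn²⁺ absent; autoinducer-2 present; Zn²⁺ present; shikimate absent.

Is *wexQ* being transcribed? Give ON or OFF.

Mn²⁺ is absent, so MibS is active.
No repressor is bound and MibS is active, so *pexG* is transcribed.
So PexG is produced and active.
Zn²⁺ is present, so IrpY is active.
With repressor IrpY bound, *rudV* is not transcribed.
So RudV is not produced.
Autoinducer-2 is present, so NolV is active.
With repressor NolV bound, *purZ* is not transcribed.
So PurZ is not produced.
With no repressor bound, *wexQ* is transcribed.

ON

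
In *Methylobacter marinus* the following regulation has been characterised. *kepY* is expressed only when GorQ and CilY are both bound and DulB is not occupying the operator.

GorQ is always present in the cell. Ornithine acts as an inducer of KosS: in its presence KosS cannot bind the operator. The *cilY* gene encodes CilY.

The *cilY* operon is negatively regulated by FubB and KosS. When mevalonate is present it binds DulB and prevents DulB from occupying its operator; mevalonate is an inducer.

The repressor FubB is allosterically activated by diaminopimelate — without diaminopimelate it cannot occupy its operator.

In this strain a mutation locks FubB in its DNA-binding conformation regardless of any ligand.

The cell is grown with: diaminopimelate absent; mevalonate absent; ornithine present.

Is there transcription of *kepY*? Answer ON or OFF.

OFF

Mevalonate is absent, so DulB is active.
GorQ is produced constitutively and is active.
FubB is constitutively active in this strain.
Ornithine is present, so KosS is inactive.
With repressor FubB bound, *cilY* is not transcribed.
So CilY is not produced.
With repressor DulB bound, *kepY* is not transcribed.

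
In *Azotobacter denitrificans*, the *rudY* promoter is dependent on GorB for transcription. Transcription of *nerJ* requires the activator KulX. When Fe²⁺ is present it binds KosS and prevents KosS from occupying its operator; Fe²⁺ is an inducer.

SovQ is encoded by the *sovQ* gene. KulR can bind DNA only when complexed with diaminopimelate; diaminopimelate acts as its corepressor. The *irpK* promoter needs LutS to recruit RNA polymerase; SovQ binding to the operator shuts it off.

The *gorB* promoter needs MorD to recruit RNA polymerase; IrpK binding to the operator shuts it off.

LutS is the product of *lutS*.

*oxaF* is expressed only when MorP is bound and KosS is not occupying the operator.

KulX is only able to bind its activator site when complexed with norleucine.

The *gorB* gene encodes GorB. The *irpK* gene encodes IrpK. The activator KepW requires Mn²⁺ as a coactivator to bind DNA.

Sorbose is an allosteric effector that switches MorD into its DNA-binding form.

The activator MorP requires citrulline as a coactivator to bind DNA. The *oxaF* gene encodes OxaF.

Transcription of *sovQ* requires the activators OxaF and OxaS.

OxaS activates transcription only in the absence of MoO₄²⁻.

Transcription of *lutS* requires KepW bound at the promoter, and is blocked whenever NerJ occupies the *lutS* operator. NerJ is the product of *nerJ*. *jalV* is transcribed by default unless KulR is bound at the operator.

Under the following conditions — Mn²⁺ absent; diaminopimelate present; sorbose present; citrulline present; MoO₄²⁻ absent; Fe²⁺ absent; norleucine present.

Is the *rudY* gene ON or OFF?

ON

Norleucine is present, so KulX is active.
No repressor is bound and KulX is active, so *nerJ* is transcribed.
So NerJ is produced and active.
Mn²⁺ is absent, so KepW is inactive.
With repressor NerJ bound, *lutS* is not transcribed.
So LutS is not produced.
Fe²⁺ is absent, so KosS is active.
Citrulline is present, so MorP is active.
With repressor KosS bound, *oxaF* is not transcribed.
So OxaF is not produced.
MoO₄²⁻ is absent, so OxaS is active.
Required activator OxaF is absent, so *sovQ* is not transcribed.
So SovQ is not produced.
Required activator LutS is absent, so *irpK* is not transcribed.
So IrpK is not produced.
Sorbose is present, so MorD is active.
No repressor is bound and MorD is active, so *gorB* is transcribed.
So GorB is produced and active.
No repressor is bound and GorB is active, so *rudY* is transcribed.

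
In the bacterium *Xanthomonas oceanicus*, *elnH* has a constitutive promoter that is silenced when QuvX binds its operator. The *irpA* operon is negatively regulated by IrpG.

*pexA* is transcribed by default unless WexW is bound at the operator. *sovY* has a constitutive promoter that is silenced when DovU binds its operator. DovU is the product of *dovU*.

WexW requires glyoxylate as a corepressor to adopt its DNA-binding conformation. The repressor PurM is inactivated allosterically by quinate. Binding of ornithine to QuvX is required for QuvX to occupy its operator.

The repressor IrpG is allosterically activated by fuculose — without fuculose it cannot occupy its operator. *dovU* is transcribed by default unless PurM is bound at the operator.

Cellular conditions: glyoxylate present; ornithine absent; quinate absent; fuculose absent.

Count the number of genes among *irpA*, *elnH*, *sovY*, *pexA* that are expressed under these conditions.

3

Fuculose is absent, so IrpG is inactive.
With no repressor bound, *irpA* is transcribed.
→ *irpA* is ON.
Ornithine is absent, so QuvX is inactive.
With no repressor bound, *elnH* is transcribed.
→ *elnH* is ON.
Quinate is absent, so PurM is active.
With repressor PurM bound, *dovU* is not transcribed.
So DovU is not produced.
With no repressor bound, *sovY* is transcribed.
→ *sovY* is ON.
Glyoxylate is present, so WexW is active.
With repressor WexW bound, *pexA* is not transcribed.
→ *pexA* is OFF.
3 of the 4 genes are transcribed.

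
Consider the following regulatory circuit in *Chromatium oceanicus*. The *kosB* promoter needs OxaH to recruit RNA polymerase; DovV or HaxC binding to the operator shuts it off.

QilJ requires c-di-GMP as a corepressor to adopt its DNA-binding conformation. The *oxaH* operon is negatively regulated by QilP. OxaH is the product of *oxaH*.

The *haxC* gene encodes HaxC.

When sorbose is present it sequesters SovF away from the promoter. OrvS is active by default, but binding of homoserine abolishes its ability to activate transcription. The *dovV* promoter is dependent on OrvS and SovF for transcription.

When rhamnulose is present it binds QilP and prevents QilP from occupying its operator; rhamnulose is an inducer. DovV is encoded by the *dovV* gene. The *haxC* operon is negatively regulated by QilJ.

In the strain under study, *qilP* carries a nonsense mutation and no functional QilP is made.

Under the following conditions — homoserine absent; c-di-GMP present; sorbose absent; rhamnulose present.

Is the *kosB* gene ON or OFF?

Homoserine is absent, so OrvS is active.
Sorbose is absent, so SovF is active.
No repressor is bound and OrvS and SovF are active, so *dovV* is transcribed.
So DovV is produced and active.
QilP is non-functional in this strain, so it has no effect.
With no repressor bound, *oxaH* is transcribed.
So OxaH is produced and active.
c-di-GMP is present, so QilJ is active.
With repressor QilJ bound, *haxC* is not transcribed.
So HaxC is not produced.
With repressor DovV bound, *kosB* is not transcribed.

OFF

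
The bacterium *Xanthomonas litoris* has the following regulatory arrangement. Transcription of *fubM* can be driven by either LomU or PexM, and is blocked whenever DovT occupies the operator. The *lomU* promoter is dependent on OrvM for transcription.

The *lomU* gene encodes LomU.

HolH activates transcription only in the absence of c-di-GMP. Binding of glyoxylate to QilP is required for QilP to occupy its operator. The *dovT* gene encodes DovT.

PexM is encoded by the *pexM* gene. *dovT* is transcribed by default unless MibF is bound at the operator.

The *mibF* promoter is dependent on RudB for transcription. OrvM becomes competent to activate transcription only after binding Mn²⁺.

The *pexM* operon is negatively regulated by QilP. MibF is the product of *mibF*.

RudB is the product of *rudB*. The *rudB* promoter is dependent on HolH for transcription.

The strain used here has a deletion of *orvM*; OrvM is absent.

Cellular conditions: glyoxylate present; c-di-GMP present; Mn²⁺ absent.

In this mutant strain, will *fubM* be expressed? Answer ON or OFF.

OFF

OrvM is non-functional in this strain, so it has no effect.
Required activator OrvM is absent, so *lomU* is not transcribed.
So LomU is not produced.
Glyoxylate is present, so QilP is active.
With repressor QilP bound, *pexM* is not transcribed.
So PexM is not produced.
c-di-GMP is present, so HolH is inactive.
Required activator HolH is absent, so *rudB* is not transcribed.
So RudB is not produced.
Required activator RudB is absent, so *mibF* is not transcribed.
So MibF is not produced.
With no repressor bound, *dovT* is transcribed.
So DovT is produced and active.
With repressor DovT bound, *fubM* is not transcribed.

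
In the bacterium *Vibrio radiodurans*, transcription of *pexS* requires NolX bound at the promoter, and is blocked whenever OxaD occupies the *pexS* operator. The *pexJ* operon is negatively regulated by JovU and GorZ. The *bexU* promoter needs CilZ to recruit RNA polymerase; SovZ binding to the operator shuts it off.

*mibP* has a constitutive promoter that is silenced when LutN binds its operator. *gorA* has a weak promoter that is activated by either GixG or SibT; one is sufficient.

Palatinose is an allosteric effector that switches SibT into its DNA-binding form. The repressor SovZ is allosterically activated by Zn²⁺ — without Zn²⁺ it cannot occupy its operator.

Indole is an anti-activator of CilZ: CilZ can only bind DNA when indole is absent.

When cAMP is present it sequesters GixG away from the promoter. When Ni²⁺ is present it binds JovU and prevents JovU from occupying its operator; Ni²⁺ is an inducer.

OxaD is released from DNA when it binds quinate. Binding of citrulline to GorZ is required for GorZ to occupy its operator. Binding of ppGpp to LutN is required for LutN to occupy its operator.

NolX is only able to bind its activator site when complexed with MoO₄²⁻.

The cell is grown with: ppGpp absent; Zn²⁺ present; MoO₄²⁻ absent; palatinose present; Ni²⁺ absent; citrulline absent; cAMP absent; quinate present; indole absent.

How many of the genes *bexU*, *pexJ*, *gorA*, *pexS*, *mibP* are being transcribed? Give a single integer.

2

Indole is absent, so CilZ is active.
Zn²⁺ is present, so SovZ is active.
With repressor SovZ bound, *bexU* is not transcribed.
→ *bexU* is OFF.
Ni²⁺ is absent, so JovU is active.
Citrulline is absent, so GorZ is inactive.
With repressor JovU bound, *pexJ* is not transcribed.
→ *pexJ* is OFF.
cAMP is absent, so GixG is active.
Palatinose is present, so SibT is active.
Activator GixG is present, so *gorA* is transcribed.
→ *gorA* is ON.
Quinate is present, so OxaD is inactive.
MoO₄²⁻ is absent, so NolX is inactive.
Required activator NolX is absent, so *pexS* is not transcribed.
→ *pexS* is OFF.
ppGpp is absent, so LutN is inactive.
With no repressor bound, *mibP* is transcribed.
→ *mibP* is ON.
2 of the 5 genes are transcribed.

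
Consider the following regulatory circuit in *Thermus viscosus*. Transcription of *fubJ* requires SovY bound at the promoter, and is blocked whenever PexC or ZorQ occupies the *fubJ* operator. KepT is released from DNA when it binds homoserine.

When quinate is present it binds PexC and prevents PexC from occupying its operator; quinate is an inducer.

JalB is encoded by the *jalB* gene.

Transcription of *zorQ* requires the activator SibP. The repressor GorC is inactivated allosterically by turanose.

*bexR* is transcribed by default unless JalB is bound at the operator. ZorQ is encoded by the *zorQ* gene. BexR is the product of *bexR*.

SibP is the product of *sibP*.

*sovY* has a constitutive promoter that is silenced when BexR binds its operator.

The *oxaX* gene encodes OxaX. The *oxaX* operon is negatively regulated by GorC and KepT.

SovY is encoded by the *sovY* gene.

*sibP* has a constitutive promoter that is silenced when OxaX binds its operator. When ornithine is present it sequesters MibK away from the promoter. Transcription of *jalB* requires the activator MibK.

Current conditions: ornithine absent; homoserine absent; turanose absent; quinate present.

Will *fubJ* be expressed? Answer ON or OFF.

Ornithine is absent, so MibK is active.
No repressor is bound and MibK is active, so *jalB* is transcribed.
So JalB is produced and active.
With repressor JalB bound, *bexR* is not transcribed.
So BexR is not produced.
With no repressor bound, *sovY* is transcribed.
So SovY is produced and active.
Quinate is present, so PexC is inactive.
Turanose is absent, so GorC is active.
Homoserine is absent, so KepT is active.
With repressor GorC bound, *oxaX* is not transcribed.
So OxaX is not produced.
With no repressor bound, *sibP* is transcribed.
So SibP is produced and active.
No repressor is bound and SibP is active, so *zorQ* is transcribed.
So ZorQ is produced and active.
With repressor ZorQ bound, *fubJ* is not transcribed.

OFF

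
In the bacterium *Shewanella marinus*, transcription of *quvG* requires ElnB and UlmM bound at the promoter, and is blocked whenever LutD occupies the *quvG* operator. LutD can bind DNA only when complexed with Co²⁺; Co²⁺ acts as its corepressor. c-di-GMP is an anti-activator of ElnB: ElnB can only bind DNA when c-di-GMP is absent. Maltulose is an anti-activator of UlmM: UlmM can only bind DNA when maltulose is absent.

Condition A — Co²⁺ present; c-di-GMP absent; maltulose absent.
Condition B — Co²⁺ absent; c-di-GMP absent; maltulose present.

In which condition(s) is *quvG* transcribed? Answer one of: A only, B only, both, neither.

neither

Condition A:
Co²⁺ is present, so LutD is active.
c-di-GMP is absent, so ElnB is active.
Maltulose is absent, so UlmM is active.
With repressor LutD bound, *quvG* is not transcribed.
→ *quvG* is OFF in A.
Condition B:
Co²⁺ is absent, so LutD is inactive.
c-di-GMP is absent, so ElnB is active.
Maltulose is present, so UlmM is inactive.
Required activator UlmM is absent, so *quvG* is not transcribed.
→ *quvG* is OFF in B.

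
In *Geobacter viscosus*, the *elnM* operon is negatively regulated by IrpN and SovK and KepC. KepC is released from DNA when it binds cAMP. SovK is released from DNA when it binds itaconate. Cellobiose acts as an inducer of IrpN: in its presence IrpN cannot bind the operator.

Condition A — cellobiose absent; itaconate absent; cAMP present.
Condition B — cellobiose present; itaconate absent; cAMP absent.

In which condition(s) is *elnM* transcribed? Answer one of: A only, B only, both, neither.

neither

Condition A:
Cellobiose is absent, so IrpN is active.
Itaconate is absent, so SovK is active.
cAMP is present, so KepC is inactive.
With repressor IrpN bound, *elnM* is not transcribed.
→ *elnM* is OFF in A.
Condition B:
Cellobiose is present, so IrpN is inactive.
Itaconate is absent, so SovK is active.
cAMP is absent, so KepC is active.
With repressor SovK bound, *elnM* is not transcribed.
→ *elnM* is OFF in B.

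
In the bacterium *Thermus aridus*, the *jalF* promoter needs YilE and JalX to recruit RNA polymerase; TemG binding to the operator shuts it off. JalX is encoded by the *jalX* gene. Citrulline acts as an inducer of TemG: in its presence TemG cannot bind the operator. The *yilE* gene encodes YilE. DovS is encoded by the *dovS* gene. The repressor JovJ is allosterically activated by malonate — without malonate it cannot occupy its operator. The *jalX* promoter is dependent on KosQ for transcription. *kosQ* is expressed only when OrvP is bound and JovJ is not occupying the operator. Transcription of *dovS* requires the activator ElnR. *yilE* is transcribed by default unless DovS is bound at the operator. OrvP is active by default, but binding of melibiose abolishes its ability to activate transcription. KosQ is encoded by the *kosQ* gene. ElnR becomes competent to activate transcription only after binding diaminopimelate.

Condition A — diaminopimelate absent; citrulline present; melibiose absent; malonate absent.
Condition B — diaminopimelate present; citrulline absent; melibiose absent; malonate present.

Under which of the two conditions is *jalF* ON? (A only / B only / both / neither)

A only

Condition A:
Diaminopimelate is absent, so ElnR is inactive.
Required activator ElnR is absent, so *dovS* is not transcribed.
So DovS is not produced.
With no repressor bound, *yilE* is transcribed.
So YilE is produced and active.
Citrulline is present, so TemG is inactive.
Melibiose is absent, so OrvP is active.
Malonate is absent, so JovJ is inactive.
No repressor is bound and OrvP is active, so *kosQ* is transcribed.
So KosQ is produced and active.
No repressor is bound and KosQ is active, so *jalX* is transcribed.
So JalX is produced and active.
No repressor is bound and YilE and JalX are active, so *jalF* is transcribed.
→ *jalF* is ON in A.
Condition B:
Diaminopimelate is present, so ElnR is active.
No repressor is bound and ElnR is active, so *dovS* is transcribed.
So DovS is produced and active.
With repressor DovS bound, *yilE* is not transcribed.
So YilE is not produced.
Citrulline is absent, so TemG is active.
Melibiose is absent, so OrvP is active.
Malonate is present, so JovJ is active.
With repressor JovJ bound, *kosQ* is not transcribed.
So KosQ is not produced.
Required activator KosQ is absent, so *jalX* is not transcribed.
So JalX is not produced.
With repressor TemG bound, *jalF* is not transcribed.
→ *jalF* is OFF in B.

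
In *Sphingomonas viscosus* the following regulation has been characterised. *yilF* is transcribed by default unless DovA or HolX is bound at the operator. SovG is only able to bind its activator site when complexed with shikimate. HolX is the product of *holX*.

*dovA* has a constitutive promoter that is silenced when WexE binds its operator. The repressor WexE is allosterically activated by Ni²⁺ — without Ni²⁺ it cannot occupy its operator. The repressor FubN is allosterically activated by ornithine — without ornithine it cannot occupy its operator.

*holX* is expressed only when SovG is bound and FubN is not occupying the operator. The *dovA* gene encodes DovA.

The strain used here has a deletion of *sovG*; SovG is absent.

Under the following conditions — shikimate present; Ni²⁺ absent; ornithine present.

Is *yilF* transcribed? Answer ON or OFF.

Ni²⁺ is absent, so WexE is inactive.
With no repressor bound, *dovA* is transcribed.
So DovA is produced and active.
Ornithine is present, so FubN is active.
SovG is non-functional in this strain, so it has no effect.
With repressor FubN bound, *holX* is not transcribed.
So HolX is not produced.
With repressor DovA bound, *yilF* is not transcribed.

OFF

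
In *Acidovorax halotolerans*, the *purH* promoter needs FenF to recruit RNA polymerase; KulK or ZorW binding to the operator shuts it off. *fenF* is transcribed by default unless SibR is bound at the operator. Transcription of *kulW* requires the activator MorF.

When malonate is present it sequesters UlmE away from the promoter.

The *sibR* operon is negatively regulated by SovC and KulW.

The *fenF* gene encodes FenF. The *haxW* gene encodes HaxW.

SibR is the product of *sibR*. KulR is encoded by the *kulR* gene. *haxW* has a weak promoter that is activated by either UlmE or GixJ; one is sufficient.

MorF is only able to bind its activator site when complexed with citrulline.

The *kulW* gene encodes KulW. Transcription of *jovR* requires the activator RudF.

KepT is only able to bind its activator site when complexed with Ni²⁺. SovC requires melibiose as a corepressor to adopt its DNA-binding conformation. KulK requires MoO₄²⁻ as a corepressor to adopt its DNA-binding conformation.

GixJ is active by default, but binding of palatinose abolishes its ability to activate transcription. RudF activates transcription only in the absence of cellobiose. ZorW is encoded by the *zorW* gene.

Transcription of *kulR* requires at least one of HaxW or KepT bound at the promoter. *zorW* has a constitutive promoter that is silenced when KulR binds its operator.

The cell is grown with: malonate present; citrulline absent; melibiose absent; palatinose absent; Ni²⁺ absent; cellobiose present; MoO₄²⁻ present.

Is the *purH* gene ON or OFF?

MoO₄²⁻ is present, so KulK is active.
Melibiose is absent, so SovC is inactive.
Citrulline is absent, so MorF is inactive.
Required activator MorF is absent, so *kulW* is not transcribed.
So KulW is not produced.
With no repressor bound, *sibR* is transcribed.
So SibR is produced and active.
With repressor SibR bound, *fenF* is not transcribed.
So FenF is not produced.
Malonate is present, so UlmE is inactive.
Palatinose is absent, so GixJ is active.
Activator GixJ is present, so *haxW* is transcribed.
So HaxW is produced and active.
Ni²⁺ is absent, so KepT is inactive.
Activator HaxW is present, so *kulR* is transcribed.
So KulR is produced and active.
With repressor KulR bound, *zorW* is not transcribed.
So ZorW is not produced.
With repressor KulK bound, *purH* is not transcribed.

OFF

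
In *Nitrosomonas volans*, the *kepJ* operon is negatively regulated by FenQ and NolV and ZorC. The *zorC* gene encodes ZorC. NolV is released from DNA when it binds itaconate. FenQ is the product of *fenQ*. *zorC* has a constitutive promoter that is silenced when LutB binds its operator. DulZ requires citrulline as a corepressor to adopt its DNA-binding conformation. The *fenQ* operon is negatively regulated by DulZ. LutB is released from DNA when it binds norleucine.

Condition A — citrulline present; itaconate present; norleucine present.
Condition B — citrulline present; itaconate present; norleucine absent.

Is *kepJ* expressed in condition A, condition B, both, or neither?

Condition A:
Citrulline is present, so DulZ is active.
With repressor DulZ bound, *fenQ* is not transcribed.
So FenQ is not produced.
Itaconate is present, so NolV is inactive.
Norleucine is present, so LutB is inactive.
With no repressor bound, *zorC* is transcribed.
So ZorC is produced and active.
With repressor ZorC bound, *kepJ* is not transcribed.
→ *kepJ* is OFF in A.
Condition B:
Citrulline is present, so DulZ is active.
With repressor DulZ bound, *fenQ* is not transcribed.
So FenQ is not produced.
Itaconate is present, so NolV is inactive.
Norleucine is absent, so LutB is active.
With repressor LutB bound, *zorC* is not transcribed.
So ZorC is not produced.
With no repressor bound, *kepJ* is transcribed.
→ *kepJ* is ON in B.

B only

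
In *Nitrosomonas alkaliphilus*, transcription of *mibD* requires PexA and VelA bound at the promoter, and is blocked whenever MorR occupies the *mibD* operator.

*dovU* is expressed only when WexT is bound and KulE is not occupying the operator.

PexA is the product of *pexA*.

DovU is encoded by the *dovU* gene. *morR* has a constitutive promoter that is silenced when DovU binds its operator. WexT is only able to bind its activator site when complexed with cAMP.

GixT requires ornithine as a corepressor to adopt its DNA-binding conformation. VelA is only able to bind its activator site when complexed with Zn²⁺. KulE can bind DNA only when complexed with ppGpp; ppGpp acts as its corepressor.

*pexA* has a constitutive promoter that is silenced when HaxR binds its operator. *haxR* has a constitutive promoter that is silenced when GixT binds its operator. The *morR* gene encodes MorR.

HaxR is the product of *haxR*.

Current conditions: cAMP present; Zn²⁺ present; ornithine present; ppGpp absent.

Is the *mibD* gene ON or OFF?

ON

cAMP is present, so WexT is active.
ppGpp is absent, so KulE is inactive.
No repressor is bound and WexT is active, so *dovU* is transcribed.
So DovU is produced and active.
With repressor DovU bound, *morR* is not transcribed.
So MorR is not produced.
Ornithine is present, so GixT is active.
With repressor GixT bound, *haxR* is not transcribed.
So HaxR is not produced.
With no repressor bound, *pexA* is transcribed.
So PexA is produced and active.
Zn²⁺ is present, so VelA is active.
No repressor is bound and PexA and VelA are active, so *mibD* is transcribed.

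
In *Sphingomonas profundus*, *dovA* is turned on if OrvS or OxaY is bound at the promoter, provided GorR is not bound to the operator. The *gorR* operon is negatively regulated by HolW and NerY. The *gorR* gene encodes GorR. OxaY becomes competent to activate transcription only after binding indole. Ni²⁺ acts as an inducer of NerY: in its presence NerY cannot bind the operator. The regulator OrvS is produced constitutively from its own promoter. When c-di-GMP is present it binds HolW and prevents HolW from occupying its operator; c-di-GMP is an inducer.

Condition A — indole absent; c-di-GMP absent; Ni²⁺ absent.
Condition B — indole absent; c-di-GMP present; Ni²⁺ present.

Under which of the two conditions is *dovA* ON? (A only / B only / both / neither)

Condition A:
OrvS is produced constitutively and is active.
Indole is absent, so OxaY is inactive.
c-di-GMP is absent, so HolW is active.
Ni²⁺ is absent, so NerY is active.
With repressor HolW bound, *gorR* is not transcribed.
So GorR is not produced.
Activator OrvS is present, so *dovA* is transcribed.
→ *dovA* is ON in A.
Condition B:
OrvS is produced constitutively and is active.
Indole is absent, so OxaY is inactive.
c-di-GMP is present, so HolW is inactive.
Ni²⁺ is present, so NerY is inactive.
With no repressor bound, *gorR* is transcribed.
So GorR is produced and active.
With repressor GorR bound, *dovA* is not transcribed.
→ *dovA* is OFF in B.

A only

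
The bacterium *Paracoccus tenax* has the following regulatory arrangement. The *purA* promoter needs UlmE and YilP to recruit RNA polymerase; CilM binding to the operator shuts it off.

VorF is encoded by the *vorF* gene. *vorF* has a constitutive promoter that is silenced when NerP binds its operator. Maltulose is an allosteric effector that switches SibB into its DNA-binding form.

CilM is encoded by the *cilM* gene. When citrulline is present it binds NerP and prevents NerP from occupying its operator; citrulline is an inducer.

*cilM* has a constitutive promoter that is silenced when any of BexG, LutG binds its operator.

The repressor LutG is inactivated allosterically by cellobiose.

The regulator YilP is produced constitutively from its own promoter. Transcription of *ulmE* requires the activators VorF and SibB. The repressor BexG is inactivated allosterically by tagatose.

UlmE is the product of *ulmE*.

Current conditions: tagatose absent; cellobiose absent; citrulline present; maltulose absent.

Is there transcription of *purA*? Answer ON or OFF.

Citrulline is present, so NerP is inactive.
With no repressor bound, *vorF* is transcribed.
So VorF is produced and active.
Maltulose is absent, so SibB is inactive.
Required activator SibB is absent, so *ulmE* is not transcribed.
So UlmE is not produced.
YilP is produced constitutively and is active.
Tagatose is absent, so BexG is active.
Cellobiose is absent, so LutG is active.
With repressor BexG bound, *cilM* is not transcribed.
So CilM is not produced.
Required activator UlmE is absent, so *purA* is not transcribed.

OFF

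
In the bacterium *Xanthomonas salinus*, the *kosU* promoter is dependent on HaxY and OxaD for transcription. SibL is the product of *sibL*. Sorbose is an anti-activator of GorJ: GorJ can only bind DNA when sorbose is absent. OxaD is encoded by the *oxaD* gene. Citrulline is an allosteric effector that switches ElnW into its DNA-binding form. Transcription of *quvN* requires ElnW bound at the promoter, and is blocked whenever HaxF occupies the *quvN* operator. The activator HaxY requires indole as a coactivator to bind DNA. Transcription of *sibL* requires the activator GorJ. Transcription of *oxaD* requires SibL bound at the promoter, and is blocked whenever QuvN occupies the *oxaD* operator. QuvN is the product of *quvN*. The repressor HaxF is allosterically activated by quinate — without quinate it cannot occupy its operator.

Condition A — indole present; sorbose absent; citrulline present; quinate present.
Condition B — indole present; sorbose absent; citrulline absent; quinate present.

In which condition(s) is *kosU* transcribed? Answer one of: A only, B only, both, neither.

both

Condition A:
Indole is present, so HaxY is active.
Sorbose is absent, so GorJ is active.
No repressor is bound and GorJ is active, so *sibL* is transcribed.
So SibL is produced and active.
Citrulline is present, so ElnW is active.
Quinate is present, so HaxF is active.
With repressor HaxF bound, *quvN* is not transcribed.
So QuvN is not produced.
No repressor is bound and SibL is active, so *oxaD* is transcribed.
So OxaD is produced and active.
No repressor is bound and HaxY and OxaD are active, so *kosU* is transcribed.
→ *kosU* is ON in A.
Condition B:
Indole is present, so HaxY is active.
Sorbose is absent, so GorJ is active.
No repressor is bound and GorJ is active, so *sibL* is transcribed.
So SibL is produced and active.
Citrulline is absent, so ElnW is inactive.
Quinate is present, so HaxF is active.
With repressor HaxF bound, *quvN* is not transcribed.
So QuvN is not produced.
No repressor is bound and SibL is active, so *oxaD* is transcribed.
So OxaD is produced and active.
No repressor is bound and HaxY and OxaD are active, so *kosU* is transcribed.
→ *kosU* is ON in B.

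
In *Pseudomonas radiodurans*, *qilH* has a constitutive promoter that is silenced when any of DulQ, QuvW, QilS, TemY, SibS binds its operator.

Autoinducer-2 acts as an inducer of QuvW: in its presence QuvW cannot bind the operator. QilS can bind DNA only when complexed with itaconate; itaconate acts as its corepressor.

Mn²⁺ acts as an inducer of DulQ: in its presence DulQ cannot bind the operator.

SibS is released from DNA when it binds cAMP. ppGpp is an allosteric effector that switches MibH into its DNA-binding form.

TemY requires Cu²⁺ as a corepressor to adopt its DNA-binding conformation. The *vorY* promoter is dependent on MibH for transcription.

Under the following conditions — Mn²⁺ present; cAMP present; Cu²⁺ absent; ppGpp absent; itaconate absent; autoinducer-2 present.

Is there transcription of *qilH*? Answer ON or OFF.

ON

Mn²⁺ is present, so DulQ is inactive.
Autoinducer-2 is present, so QuvW is inactive.
Itaconate is absent, so QilS is inactive.
Cu²⁺ is absent, so TemY is inactive.
cAMP is present, so SibS is inactive.
With no repressor bound, *qilH* is transcribed.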